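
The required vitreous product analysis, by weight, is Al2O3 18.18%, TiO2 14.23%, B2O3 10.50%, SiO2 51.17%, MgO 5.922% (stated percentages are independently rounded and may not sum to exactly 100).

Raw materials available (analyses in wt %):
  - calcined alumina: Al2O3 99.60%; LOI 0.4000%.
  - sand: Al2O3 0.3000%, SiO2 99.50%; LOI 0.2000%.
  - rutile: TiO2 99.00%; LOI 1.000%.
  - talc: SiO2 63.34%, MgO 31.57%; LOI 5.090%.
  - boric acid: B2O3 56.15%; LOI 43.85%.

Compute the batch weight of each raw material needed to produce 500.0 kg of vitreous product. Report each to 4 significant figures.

Batch per 500.0 kg vitreous product:
  calcined alumina: 90.67 kg
  sand: 197.4 kg
  rutile: 71.87 kg
  talc: 93.79 kg
  boric acid: 93.50 kg
Total batch = 547.2 kg; LOI loss = 47.25 kg; yield = 91.37%

Full precision is held throughout; in-progress results are displayed rounded to 4 significant digits when written out. Each reported figure takes exactly one rounding — the derived quantities (glass mass, yield, LOI, five oxide percentages, totals) are rebuilt from the batch weights at 500.0 kg of glass in full float precision exactly as shown in either problem or answer.
Target oxide masses per 500.0 kg vitreous product:
  Al2O3: 18.18% × 500.0 = 90.90 kg
  TiO2: 14.23% × 500.0 = 71.15 kg
  B2O3: 10.50% × 500.0 = 52.50 kg
  SiO2: 51.17% × 500.0 = 255.8 kg
  MgO: 5.922% × 500.0 = 29.61 kg
Oxide-by-oxide audit using the reported weights, relative to the basis at hand (sums match the target masses within answer rounding):
  Al2O3: 90.67·0.9960 + 197.4·0.003000 = 90.90 kg (target 90.90 kg)
  TiO2: 71.87·0.9900 = 71.15 kg (target 71.15 kg)
  B2O3: 93.50·0.5615 = 52.50 kg (target 52.50 kg)
  SiO2: 197.4·0.9950 + 93.79·0.6334 = 255.8 kg (target 255.8 kg)
  MgO: 93.79·0.3157 = 29.61 kg (target 29.61 kg)
Glass-mass closure: total charge less LOI = 500.0 kg (the Σ of target masses is 500.0 kg; with the basis standing at 500.0 kg — any gap is answer rounding).
Summing the batch: Σ batch = 547.2 kg; the LOI term Σ batch·LOI equals 47.25 kg; glass ÷ batch gives a yield of 91.37%.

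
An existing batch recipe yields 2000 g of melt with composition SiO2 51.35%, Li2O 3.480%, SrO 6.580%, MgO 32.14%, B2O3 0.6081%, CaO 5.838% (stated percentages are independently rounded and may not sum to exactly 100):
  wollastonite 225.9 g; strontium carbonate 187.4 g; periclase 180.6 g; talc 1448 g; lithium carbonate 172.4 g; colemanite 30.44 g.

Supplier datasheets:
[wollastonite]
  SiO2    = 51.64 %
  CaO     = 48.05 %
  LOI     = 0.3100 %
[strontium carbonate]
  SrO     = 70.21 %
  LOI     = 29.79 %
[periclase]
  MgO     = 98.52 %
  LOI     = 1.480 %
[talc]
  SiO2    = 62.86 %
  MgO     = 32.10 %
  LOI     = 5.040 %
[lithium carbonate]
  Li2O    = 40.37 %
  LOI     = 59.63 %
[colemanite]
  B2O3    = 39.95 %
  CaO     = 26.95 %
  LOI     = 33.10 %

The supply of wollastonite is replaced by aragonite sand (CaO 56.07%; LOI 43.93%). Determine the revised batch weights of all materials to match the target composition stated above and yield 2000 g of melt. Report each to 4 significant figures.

Revised batch per 2000 g melt:
  aragonite sand: 193.6 g
  strontium carbonate: 187.4 g
  periclase: 120.1 g
  talc: 1634 g
  lithium carbonate: 172.4 g
  colemanite: 30.44 g
Total batch = 2338 g; LOI loss = 337.9 g

In-progress results appear, with 4-significant-digit rounding, in the printout — the whole derivation runs at full float precision end to end. Every reported result is rounded exactly once. All derived quantities are carried at full float precision (totals, six oxide percentages, ignition loss, glass mass, the yield) from the weighed amounts at 2000 g of glass, as quoted within the problem or answer text.
Oxide-by-oxide targets in 2000 g melt:
  SiO2: 51.35% × 2000 = 1027 g
  Li2O: 3.480% × 2000 = 69.60 g
  SrO: 6.580% × 2000 = 131.6 g
  MgO: 32.14% × 2000 = 642.8 g
  B2O3: 0.6081% × 2000 = 12.16 g
  CaO: 5.838% × 2000 = 116.8 g
Sums-versus-targets review applying the batch weights above, relative to the basis at hand (delivered sums recover each target within answer rounding):
  SiO2: 1634·0.6286 = 1027 g (target 1027 g)
  Li2O: 172.4·0.4037 = 69.60 g (target 69.60 g)
  SrO: 187.4·0.7021 = 131.6 g (target 131.6 g)
  MgO: 120.1·0.9852 + 1634·0.3210 = 642.8 g (target 642.8 g)
  B2O3: 30.44·0.3995 = 12.16 g (target 12.16 g)
  CaO: 193.6·0.5607 + 30.44·0.2695 = 116.8 g (target 116.8 g)
Glass mass check: whole batch net of LOI = 2000 g (oxide target masses add up to 2000 g; the stated basis being 2000 g — deltas are rounding alone).
Whole-batch sum: Σ batch = 2338 g; the LOI term Σ batch·LOI equals 337.9 g; yield, glass over the total, = 85.55%.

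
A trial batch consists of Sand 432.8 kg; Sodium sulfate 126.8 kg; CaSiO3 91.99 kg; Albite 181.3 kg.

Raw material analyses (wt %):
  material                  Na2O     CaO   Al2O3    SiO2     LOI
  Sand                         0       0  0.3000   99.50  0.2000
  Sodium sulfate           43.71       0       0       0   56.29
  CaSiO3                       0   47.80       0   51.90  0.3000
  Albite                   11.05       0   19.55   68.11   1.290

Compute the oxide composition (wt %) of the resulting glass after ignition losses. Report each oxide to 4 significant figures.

Glass mass = 758.0 kg (batch 832.9 − LOI 74.86).
Composition: Na2O 9.954%, CaO 5.801%, Al2O3 4.847%, SiO2 79.40%

All internal work runs at exact precision all the way through — values along the way appear, with 4-significant-digit rounding, as written. A single rounding completes each reported value. The derived quantities, including net glass mass, yield, LOI, four oxide percentages, totals, are computed from the batch weights on 758.0 kg of glass at exact precision as quoted within the question or the answer.
Mass of each oxide from the mix:
  Na2O: 126.8·0.4371 + 181.3·0.1105 = 75.46 kg
  CaO: 91.99·0.4780 = 43.97 kg
  Al2O3: 432.8·0.003000 + 181.3·0.1955 = 36.74 kg
  SiO2: 432.8·0.9950 + 91.99·0.5190 + 181.3·0.6811 = 601.9 kg
LOI: 432.8·0.002000 + 126.8·0.5629 + 91.99·0.003000 + 181.3·0.01290 = 74.86 kg
Resulting glass, batch − LOI: 832.9 − 74.86 = 758.0 kg (matching Σ of the oxides)
percent by weight: oxide/glass ×100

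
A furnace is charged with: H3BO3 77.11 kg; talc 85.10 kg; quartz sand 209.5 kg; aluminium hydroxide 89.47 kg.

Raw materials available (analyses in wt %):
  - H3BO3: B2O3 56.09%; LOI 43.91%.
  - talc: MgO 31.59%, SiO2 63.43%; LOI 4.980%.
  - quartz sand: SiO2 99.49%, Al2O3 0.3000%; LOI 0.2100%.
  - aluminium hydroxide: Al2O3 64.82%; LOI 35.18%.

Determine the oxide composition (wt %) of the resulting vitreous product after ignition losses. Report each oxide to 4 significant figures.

Glass mass = 391.2 kg (batch 461.2 − LOI 70.01).
Composition: MgO 6.873%, SiO2 67.08%, Al2O3 14.99%, B2O3 11.06%

Each numeric step carries full precision through the solve — values along the way are shown rounded to four significant digits alongside each step — every reported result is rounded exactly once. Derived quantities are computed from the weighed amounts at 391.2 kg of glass in exact precision (four oxide percentages, net glass mass, ignition loss, totals, the yield) as set out in question or answer.
Oxide masses out of the charge:
  MgO: 85.10·0.3159 = 26.88 kg
  SiO2: 85.10·0.6343 + 209.5·0.9949 = 262.4 kg
  Al2O3: 209.5·0.003000 + 89.47·0.6482 = 58.62 kg
  B2O3: 77.11·0.5609 = 43.25 kg
LOI: 77.11·0.4391 + 85.10·0.04980 + 209.5·0.002100 + 89.47·0.3518 = 70.01 kg
The glass mass, total less LOI, = 461.2 − 70.01 = 391.2 kg (consistent with Σ oxide mass)
percent share: oxide ÷ glass, ×100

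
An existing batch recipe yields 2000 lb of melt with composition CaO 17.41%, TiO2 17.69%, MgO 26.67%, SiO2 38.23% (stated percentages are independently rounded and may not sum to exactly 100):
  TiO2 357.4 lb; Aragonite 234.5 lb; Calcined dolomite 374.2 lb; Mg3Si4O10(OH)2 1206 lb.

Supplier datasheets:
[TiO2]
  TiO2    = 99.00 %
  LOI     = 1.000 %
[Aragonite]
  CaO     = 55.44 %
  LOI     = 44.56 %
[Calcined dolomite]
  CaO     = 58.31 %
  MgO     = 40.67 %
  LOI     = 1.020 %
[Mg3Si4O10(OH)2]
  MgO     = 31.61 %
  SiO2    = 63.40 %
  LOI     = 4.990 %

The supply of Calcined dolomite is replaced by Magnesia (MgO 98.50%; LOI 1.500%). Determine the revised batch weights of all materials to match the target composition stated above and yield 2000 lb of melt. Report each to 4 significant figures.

Revised batch per 2000 lb melt:
  TiO2: 357.4 lb
  Aragonite: 628.1 lb
  Magnesia: 154.5 lb
  Mg3Si4O10(OH)2: 1206 lb
Total batch = 2346 lb; LOI loss = 346.0 lb

Every computation runs at exact precision throughout. In-progress results appear rounded off to 4 significant digits in the working; every reported number is rounded a single time. The derived quantities (totals, glass mass, yield, the four compositions, ignition loss) are computed from the weighed amounts on 2000 lb of glass at full float precision exactly as printed in question or answer.
Oxide-by-oxide targets in 2000 lb melt:
  CaO: 17.41% × 2000 = 348.2 lb
  TiO2: 17.69% × 2000 = 353.8 lb
  MgO: 26.67% × 2000 = 533.4 lb
  SiO2: 38.23% × 2000 = 764.6 lb
Checking each oxide sum applying the batch weights above, at the basis given (sum by sum, the targets are met within answer rounding):
  CaO: 628.1·0.5544 = 348.2 lb (target 348.2 lb)
  TiO2: 357.4·0.9900 = 353.8 lb (target 353.8 lb)
  MgO: 154.5·0.9850 + 1206·0.3161 = 533.4 lb (target 533.4 lb)
  SiO2: 1206·0.6340 = 764.6 lb (target 764.6 lb)
The glass-mass cross-check: batch total minus LOI = 2000 lb (oxide target masses add up to 2000 lb; the stated basis being 2000 lb — a pure rounding effect).
Summing the batch: Σ batch = 2346 lb; LOI loss = Σ batch·LOI = 346.0 lb; yield = glass ÷ total batch = 85.25%.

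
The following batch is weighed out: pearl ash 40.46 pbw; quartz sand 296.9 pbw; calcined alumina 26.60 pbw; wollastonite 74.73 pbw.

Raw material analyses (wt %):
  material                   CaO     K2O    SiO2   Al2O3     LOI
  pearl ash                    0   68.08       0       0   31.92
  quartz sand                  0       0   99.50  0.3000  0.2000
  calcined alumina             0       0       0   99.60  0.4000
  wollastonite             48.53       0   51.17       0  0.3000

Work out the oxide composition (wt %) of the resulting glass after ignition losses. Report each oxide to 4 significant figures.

Glass mass = 424.9 pbw (batch 438.7 − LOI 13.84).
Composition: CaO 8.536%, K2O 6.483%, SiO2 78.53%, Al2O3 6.446%

Intermediates are printed rounded to 4 significant figures at each printed step. Each numeric step holds full precision through the solve; each reported value takes a single rounding; derived quantities are re-derived at full float precision (glass mass, the yield, totals, ignition loss, four oxide percentages) starting from the weights on 424.9 pbw of glass, as they appear in the problem or answer text.
Mass of each oxide from the mix:
  CaO: 74.73·0.4853 = 36.27 pbw
  K2O: 40.46·0.6808 = 27.55 pbw
  SiO2: 296.9·0.9950 + 74.73·0.5117 = 333.7 pbw
  Al2O3: 296.9·0.003000 + 26.60·0.9960 = 27.38 pbw
LOI: 40.46·0.3192 + 296.9·0.002000 + 26.60·0.004000 + 74.73·0.003000 = 13.84 pbw
Resulting glass, batch − LOI: 438.7 − 13.84 = 424.9 pbw (matching Σ of the oxides)
wt % = oxide mass / glass mass × 100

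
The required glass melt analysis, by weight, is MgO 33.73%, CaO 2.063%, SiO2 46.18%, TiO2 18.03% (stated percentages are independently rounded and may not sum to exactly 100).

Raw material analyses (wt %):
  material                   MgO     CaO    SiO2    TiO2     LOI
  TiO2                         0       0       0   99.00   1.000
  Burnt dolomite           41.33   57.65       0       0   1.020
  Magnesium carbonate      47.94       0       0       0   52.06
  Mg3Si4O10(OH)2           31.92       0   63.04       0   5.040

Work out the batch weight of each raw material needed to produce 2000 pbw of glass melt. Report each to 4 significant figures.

Working values are printed (rounded to 4 significant figures) within the worked lines; the working math holds full precision throughout — exactly one rounding is applied to each reported value; derived quantities, including ignition loss, yield, net glass mass, four oxide percentages, totals, are rebuilt from the batch weights for 2000 pbw of glass at exact precision, as set out in the problem or the answer.
Target masses of each oxide per 2000 pbw glass melt:
  MgO: 33.73% × 2000 = 674.6 pbw
  CaO: 2.063% × 2000 = 41.26 pbw
  SiO2: 46.18% × 2000 = 923.6 pbw
  TiO2: 18.03% × 2000 = 360.6 pbw
Mass-balance tally per oxide per the reported batch figures, per the basis as stated (each sum matches its target mass exact up to rounding of places):
  MgO: 71.57·0.4133 + 370.0·0.4794 + 1465·0.3192 = 674.6 pbw (target 674.6 pbw)
  CaO: 71.57·0.5765 = 41.26 pbw (target 41.26 pbw)
  SiO2: 1465·0.6304 = 923.5 pbw (target 923.6 pbw)
  TiO2: 364.2·0.9900 = 360.6 pbw (target 360.6 pbw)
Consistency of the glass mass: the batch minus its LOI: 2000 pbw (per-oxide target masses sum to 2000 pbw; basis as stated: 2000 pbw — rounding explains the deltas).
Adding the batch up: Σ batch = 2271 pbw; LOI removed, Σ of batch·LOI: 270.8 pbw; the yield ratio, glass ÷ batch: 88.07%.

Batch per 2000 pbw glass melt:
  TiO2: 364.2 pbw
  Burnt dolomite: 71.57 pbw
  Magnesium carbonate: 370.0 pbw
  Mg3Si4O10(OH)2: 1465 pbw
Total batch = 2271 pbw; LOI loss = 270.8 pbw; yield = 88.07%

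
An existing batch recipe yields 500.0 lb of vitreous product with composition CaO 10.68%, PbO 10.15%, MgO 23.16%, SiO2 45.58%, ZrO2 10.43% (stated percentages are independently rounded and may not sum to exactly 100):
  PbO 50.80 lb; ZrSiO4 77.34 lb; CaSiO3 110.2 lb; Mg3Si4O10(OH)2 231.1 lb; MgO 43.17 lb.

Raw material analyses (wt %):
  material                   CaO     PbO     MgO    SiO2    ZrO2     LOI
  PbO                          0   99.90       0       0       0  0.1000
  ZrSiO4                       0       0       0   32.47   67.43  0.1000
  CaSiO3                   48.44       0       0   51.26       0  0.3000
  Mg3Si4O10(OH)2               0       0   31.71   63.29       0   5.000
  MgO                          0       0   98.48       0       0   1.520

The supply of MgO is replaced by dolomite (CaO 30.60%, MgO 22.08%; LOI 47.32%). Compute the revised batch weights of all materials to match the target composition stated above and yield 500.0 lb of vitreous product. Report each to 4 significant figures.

Working values are printed rounded to four significant figures in the printout — all arithmetic keeps exact precision at each step — each reported result undergoes a single rounding. All derived quantities are recomputed at full precision (five oxide percentages, glass mass, totals, the yield, LOI) using the weight values at 500.0 lb of glass as set out in the question or the answer.
Target oxide masses per 500.0 lb vitreous product:
  CaO: 10.68% × 500.0 = 53.40 lb
  PbO: 10.15% × 500.0 = 50.75 lb
  MgO: 23.16% × 500.0 = 115.8 lb
  SiO2: 45.58% × 500.0 = 227.9 lb
  ZrO2: 10.43% × 500.0 = 52.15 lb
Sums-versus-targets review on the weights just shown, on the stated basis (each sum matches its target mass given rounding of the digits):
  CaO: 40.13·0.4844 + 111.0·0.3060 = 53.40 lb (target 53.40 lb)
  PbO: 50.80·0.9990 = 50.75 lb (target 50.75 lb)
  MgO: 287.9·0.3171 + 111.0·0.2208 = 115.8 lb (target 115.8 lb)
  SiO2: 77.34·0.3247 + 40.13·0.5126 + 287.9·0.6329 = 227.9 lb (target 227.9 lb)
  ZrO2: 77.34·0.6743 = 52.15 lb (target 52.15 lb)
The glass-mass cross-check: Σ batch − LOI loss = 500.0 lb (summing oxide targets gives 500.0 lb; stated basis 500.0 lb — differing by rounding only).
Batch grand total — Σ batch = 567.2 lb; LOI removed, Σ of batch·LOI: 67.17 lb; as yield: glass ÷ batch → 88.16%.

Revised batch per 500.0 lb vitreous product:
  PbO: 50.80 lb
  ZrSiO4: 77.34 lb
  CaSiO3: 40.13 lb
  Mg3Si4O10(OH)2: 287.9 lb
  dolomite: 111.0 lb
Total batch = 567.2 lb; LOI loss = 67.17 lb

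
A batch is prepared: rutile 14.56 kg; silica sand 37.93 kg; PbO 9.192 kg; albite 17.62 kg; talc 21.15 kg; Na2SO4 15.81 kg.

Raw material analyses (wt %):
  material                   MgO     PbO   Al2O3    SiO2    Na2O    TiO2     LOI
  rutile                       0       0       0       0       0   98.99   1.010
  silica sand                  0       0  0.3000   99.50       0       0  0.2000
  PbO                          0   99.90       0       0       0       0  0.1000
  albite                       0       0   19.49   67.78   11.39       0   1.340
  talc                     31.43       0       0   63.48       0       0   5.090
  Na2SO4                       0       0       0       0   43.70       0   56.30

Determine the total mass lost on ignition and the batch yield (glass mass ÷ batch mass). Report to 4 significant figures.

The working math carries full float precision at every stage. Intermediates appear, with 4-significant-digit rounding, alongside each step — a single rounding yields every reported figure; derived quantities (the totals, net glass mass, six oxide percentages, LOI, the yield) are recomputed at exact precision using the weight values for 105.8 kg of glass, exactly as printed in the question or the answer.
LOI of each material in turn:
  rutile: 14.56 × 0.01010 = 0.1471 kg
  silica sand: 37.93 × 0.002000 = 0.07586 kg
  PbO: 9.192 × 0.001000 = 0.009192 kg
  albite: 17.62 × 0.01340 = 0.2361 kg
  talc: 21.15 × 0.05090 = 1.077 kg
  Na2SO4: 15.81 × 0.5630 = 8.901 kg
Total LOI = 10.45 kg
Glass = batch − LOI = 116.3 − 10.45 = 105.8 kg

LOI loss = 10.45 kg; glass = 105.8 kg; yield = 91.02%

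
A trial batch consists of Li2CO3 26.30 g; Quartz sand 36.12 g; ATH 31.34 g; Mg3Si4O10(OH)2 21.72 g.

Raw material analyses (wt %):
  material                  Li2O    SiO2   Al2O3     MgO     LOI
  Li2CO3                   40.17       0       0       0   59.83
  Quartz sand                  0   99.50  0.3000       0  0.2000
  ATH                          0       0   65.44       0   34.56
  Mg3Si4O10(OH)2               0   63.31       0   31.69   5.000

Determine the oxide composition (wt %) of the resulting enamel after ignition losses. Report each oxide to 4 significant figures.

Glass mass = 87.76 g (batch 115.5 − LOI 27.72).
Composition: Li2O 12.04%, SiO2 56.62%, Al2O3 23.49%, MgO 7.843%

Intermediates appear rounded to 4 significant digits when written out. The whole derivation keeps full precision through every step; each reported number includes exactly one rounding — all derived quantities (net glass mass, the four compositions, yield, totals, LOI) are rebuilt using the weight values on 87.76 g of glass in full precision, as written in problem or answer.
Oxide masses out of the charge:
  Li2O: 26.30·0.4017 = 10.56 g
  SiO2: 36.12·0.9950 + 21.72·0.6331 = 49.69 g
  Al2O3: 36.12·0.003000 + 31.34·0.6544 = 20.62 g
  MgO: 21.72·0.3169 = 6.883 g
LOI: 26.30·0.5983 + 36.12·0.002000 + 31.34·0.3456 + 21.72·0.05000 = 27.72 g
Glass mass = batch − LOI = 115.5 − 27.72 = 87.76 g (matching Σ of the oxides)
oxide / glass × 100 gives the wt %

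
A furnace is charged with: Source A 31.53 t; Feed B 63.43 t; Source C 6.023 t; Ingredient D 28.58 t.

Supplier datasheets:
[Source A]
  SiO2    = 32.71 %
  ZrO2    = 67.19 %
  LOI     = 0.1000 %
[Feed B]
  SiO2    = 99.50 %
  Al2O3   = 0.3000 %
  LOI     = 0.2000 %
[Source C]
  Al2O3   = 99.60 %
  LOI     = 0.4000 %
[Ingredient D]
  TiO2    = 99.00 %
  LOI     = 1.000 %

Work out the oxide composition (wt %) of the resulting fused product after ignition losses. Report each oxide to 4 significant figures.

Glass mass = 129.1 t (batch 129.6 − LOI 0.4683).
Composition: SiO2 56.88%, ZrO2 16.41%, TiO2 21.92%, Al2O3 4.794%

Values along the way are displayed, rounded to 4 significant digits, across the worked steps. The working math maintains full precision through every step — every reported number is rounded only once. The derived quantities, which include net glass mass, the yield, the four compositions, the totals, ignition loss, are rebuilt at full float precision, as set out in problem or answer, starting from the weights per 129.1 t of glass.
Oxide-by-oxide delivered mass:
  SiO2: 31.53·0.3271 + 63.43·0.9950 = 73.43 t
  ZrO2: 31.53·0.6719 = 21.19 t
  TiO2: 28.58·0.9900 = 28.29 t
  Al2O3: 63.43·0.003000 + 6.023·0.9960 = 6.189 t
LOI: 31.53·0.001000 + 63.43·0.002000 + 6.023·0.004000 + 28.58·0.01000 = 0.4683 t
Resulting glass, batch − LOI: 129.6 − 0.4683 = 129.1 t (= Σ oxide masses)
wt % = oxide mass / glass mass × 100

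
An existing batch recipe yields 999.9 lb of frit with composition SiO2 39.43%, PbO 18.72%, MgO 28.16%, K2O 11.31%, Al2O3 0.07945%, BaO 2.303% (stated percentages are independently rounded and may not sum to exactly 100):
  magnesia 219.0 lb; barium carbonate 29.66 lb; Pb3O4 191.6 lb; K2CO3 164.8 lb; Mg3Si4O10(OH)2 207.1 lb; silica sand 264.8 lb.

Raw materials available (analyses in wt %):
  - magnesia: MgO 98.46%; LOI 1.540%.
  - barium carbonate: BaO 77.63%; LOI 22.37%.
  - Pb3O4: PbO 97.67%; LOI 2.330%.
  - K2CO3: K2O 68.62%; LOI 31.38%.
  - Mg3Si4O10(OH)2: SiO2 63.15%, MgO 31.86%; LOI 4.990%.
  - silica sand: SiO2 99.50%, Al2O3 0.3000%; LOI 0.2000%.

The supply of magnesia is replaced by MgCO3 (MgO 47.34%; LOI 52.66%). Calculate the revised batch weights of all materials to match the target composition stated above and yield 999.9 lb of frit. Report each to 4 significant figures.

Revised batch per 999.9 lb frit:
  MgCO3: 455.4 lb
  barium carbonate: 29.66 lb
  Pb3O4: 191.6 lb
  K2CO3: 164.8 lb
  Mg3Si4O10(OH)2: 207.1 lb
  silica sand: 264.8 lb
Total batch = 1313 lb; LOI loss = 313.5 lb

All arithmetic maintains full precision in every operation — rounding to 4 significant figures applies to every intermediate as displayed — a single rounding produces each reported value — all derived quantities (the totals, ignition loss, glass mass, the six compositions, yield) are carried from the weighed amounts on 999.9 lb of glass at full precision, as quoted within problem or answer.
Target oxide masses per 999.9 lb frit:
  SiO2: 39.43% × 999.9 = 394.3 lb
  PbO: 18.72% × 999.9 = 187.2 lb
  MgO: 28.16% × 999.9 = 281.6 lb
  K2O: 11.31% × 999.9 = 113.1 lb
  Al2O3: 0.07945% × 999.9 = 0.7944 lb
  BaO: 2.303% × 999.9 = 23.03 lb
Balance tally, oxide-wise, applying the batch weights above, under the basis named above (sum by sum, the targets are met inside rounding margins):
  SiO2: 207.1·0.6315 + 264.8·0.9950 = 394.3 lb (target 394.3 lb)
  PbO: 191.6·0.9767 = 187.1 lb (target 187.2 lb)
  MgO: 455.4·0.4734 + 207.1·0.3186 = 281.6 lb (target 281.6 lb)
  K2O: 164.8·0.6862 = 113.1 lb (target 113.1 lb)
  Al2O3: 264.8·0.003000 = 0.7944 lb (target 0.7944 lb)
  BaO: 29.66·0.7763 = 23.03 lb (target 23.03 lb)
Glass mass check: total charge less LOI = 999.9 lb (summing oxide targets gives 999.9 lb; versus the stated basis of 999.9 lb — gaps are rounding artifacts).
Adding the batch up: Σ batch = 1313 lb; ignition loss, Σ(batch × LOI) = 313.5 lb; yield: glass divided by total = 76.13%.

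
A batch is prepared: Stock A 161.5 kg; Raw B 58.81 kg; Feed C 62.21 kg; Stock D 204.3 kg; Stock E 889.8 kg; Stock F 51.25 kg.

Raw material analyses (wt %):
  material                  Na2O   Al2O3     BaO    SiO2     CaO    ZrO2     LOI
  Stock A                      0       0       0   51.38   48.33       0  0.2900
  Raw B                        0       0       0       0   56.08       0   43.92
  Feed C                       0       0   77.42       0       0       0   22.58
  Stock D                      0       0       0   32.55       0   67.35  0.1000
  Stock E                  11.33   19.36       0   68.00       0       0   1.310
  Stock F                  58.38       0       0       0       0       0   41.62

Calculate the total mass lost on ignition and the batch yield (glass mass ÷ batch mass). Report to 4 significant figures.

Values along the way are displayed (rounded to four significant figures) in the working. Every computation runs at full float precision all the way through — every reported figure is rounded a single time. The derived quantities are computed from the batch weights per 1354 kg of glass in exact precision (glass mass, six oxide percentages, yield, LOI, the totals), precisely as stated by either problem or answer.
Ignition loss by material:
  Stock A: 161.5 × 0.002900 = 0.4683 kg
  Raw B: 58.81 × 0.4392 = 25.83 kg
  Feed C: 62.21 × 0.2258 = 14.05 kg
  Stock D: 204.3 × 0.001000 = 0.2043 kg
  Stock E: 889.8 × 0.01310 = 11.66 kg
  Stock F: 51.25 × 0.4162 = 21.33 kg
Total LOI = 73.54 kg
Glass = batch − LOI = 1428 − 73.54 = 1354 kg

LOI loss = 73.54 kg; glass = 1354 kg; yield = 94.85%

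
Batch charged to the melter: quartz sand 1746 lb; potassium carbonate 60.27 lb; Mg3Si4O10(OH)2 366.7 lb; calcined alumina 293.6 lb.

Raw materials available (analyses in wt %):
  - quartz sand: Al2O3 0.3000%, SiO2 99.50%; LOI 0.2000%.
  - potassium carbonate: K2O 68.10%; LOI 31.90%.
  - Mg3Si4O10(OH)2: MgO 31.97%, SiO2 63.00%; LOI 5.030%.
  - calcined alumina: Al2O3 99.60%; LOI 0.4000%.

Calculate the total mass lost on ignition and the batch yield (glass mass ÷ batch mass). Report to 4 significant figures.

Mid-chain values are shown rounded to four significant digits within the worked lines; the working math maintains full precision end to end — every reported value includes exactly one rounding; the derived quantities (the totals, yield, the four compositions, net glass mass, ignition loss) are re-derived in full float precision starting from the weights at 2424 lb of glass exactly as printed in the question or the answer.
Loss on ignition, line by line:
  quartz sand: 1746 × 0.002000 = 3.492 lb
  potassium carbonate: 60.27 × 0.3190 = 19.23 lb
  Mg3Si4O10(OH)2: 366.7 × 0.05030 = 18.45 lb
  calcined alumina: 293.6 × 0.004000 = 1.174 lb
Total LOI = 42.34 lb
Glass = batch − LOI = 2467 − 42.34 = 2424 lb

LOI loss = 42.34 lb; glass = 2424 lb; yield = 98.28%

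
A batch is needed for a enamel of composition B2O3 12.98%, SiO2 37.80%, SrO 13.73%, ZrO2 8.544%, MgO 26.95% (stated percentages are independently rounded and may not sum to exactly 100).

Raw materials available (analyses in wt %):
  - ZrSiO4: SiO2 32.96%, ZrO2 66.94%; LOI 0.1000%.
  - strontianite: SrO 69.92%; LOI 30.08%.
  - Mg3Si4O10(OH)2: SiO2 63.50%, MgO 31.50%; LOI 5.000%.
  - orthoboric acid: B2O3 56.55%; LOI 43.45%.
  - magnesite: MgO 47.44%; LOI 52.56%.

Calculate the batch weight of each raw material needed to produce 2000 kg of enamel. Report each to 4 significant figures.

Values along the way appear rounded off to 4 significant figures on the page — full float precision is maintained in all steps — each reported result carries a single rounding; derived quantities are computed starting from the weights at 2000 kg of glass at full float precision (LOI, the five compositions, yield, net glass mass, totals) as quoted within the problem or answer text.
Target oxide masses per 2000 kg enamel:
  B2O3: 12.98% × 2000 = 259.6 kg
  SiO2: 37.80% × 2000 = 756.0 kg
  SrO: 13.73% × 2000 = 274.6 kg
  ZrO2: 8.544% × 2000 = 170.9 kg
  MgO: 26.95% × 2000 = 539.0 kg
Sums-versus-targets review working from each reported weight, under the basis named above (sum by sum, the targets are met once rounding is allowed for):
  B2O3: 459.1·0.5655 = 259.6 kg (target 259.6 kg)
  SiO2: 255.3·0.3296 + 1058·0.6350 = 756.0 kg (target 756.0 kg)
  SrO: 392.7·0.6992 = 274.6 kg (target 274.6 kg)
  ZrO2: 255.3·0.6694 = 170.9 kg (target 170.9 kg)
  MgO: 1058·0.3150 + 433.6·0.4744 = 539.0 kg (target 539.0 kg)
Glass-mass sanity pass: total batch − LOI = 2000 kg (targets for the oxides total 2000 kg; stated basis 2000 kg — gaps are rounding artifacts).
Batch total: Σ batch = 2599 kg; Σ batch·LOI gives LOI loss = 598.7 kg; glass ÷ batch gives a yield of 76.96%.

Batch per 2000 kg enamel:
  ZrSiO4: 255.3 kg
  strontianite: 392.7 kg
  Mg3Si4O10(OH)2: 1058 kg
  orthoboric acid: 459.1 kg
  magnesite: 433.6 kg
Total batch = 2599 kg; LOI loss = 598.7 kg; yield = 76.96%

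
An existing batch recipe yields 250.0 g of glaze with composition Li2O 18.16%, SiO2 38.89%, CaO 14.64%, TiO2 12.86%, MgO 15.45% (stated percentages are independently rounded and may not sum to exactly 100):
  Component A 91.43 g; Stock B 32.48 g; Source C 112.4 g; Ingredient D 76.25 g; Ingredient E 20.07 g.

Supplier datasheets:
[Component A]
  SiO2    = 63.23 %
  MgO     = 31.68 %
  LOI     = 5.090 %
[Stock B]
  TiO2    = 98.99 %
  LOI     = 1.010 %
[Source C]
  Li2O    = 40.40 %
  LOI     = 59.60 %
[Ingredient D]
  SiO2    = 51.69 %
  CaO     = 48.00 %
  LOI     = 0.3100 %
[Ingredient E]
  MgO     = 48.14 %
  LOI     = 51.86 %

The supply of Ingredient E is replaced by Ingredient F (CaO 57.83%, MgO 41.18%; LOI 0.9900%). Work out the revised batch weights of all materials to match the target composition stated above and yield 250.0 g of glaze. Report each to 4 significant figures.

Mid-chain values are printed rounded to 4 significant figures alongside each step — the working math maintains full float precision through every step. Each reported result receives exactly one rounding; derived quantities, which include net glass mass, ignition loss, yield, the totals, the five compositions, are rebuilt at exact precision, as written in question or answer, using the weight values at 250.0 g of glass.
Oxide mass targets, per 250.0 g glaze:
  Li2O: 18.16% × 250.0 = 45.40 g
  SiO2: 38.89% × 250.0 = 97.22 g
  CaO: 14.64% × 250.0 = 36.60 g
  TiO2: 12.86% × 250.0 = 32.15 g
  MgO: 15.45% × 250.0 = 38.62 g
Sums-versus-targets review on the weights just shown, versus the basis set out (each sum matches its target mass net of answer rounding effects):
  Li2O: 112.4·0.4040 = 45.41 g (target 45.40 g)
  SiO2: 104.6·0.6323 + 60.17·0.5169 = 97.24 g (target 97.22 g)
  CaO: 60.17·0.4800 + 13.35·0.5783 = 36.60 g (target 36.60 g)
  TiO2: 32.48·0.9899 = 32.15 g (target 32.15 g)
  MgO: 104.6·0.3168 + 13.35·0.4118 = 38.63 g (target 38.62 g)
Glass-mass bookkeeping: the batch minus its LOI: 250.0 g (per-oxide target masses sum to 250.0 g; versus the stated basis of 250.0 g — differing by rounding only).
Summing the batch: Σ batch = 323.0 g; LOI removed, Σ of batch·LOI: 72.96 g; yield: glass divided by total = 77.41%.

Revised batch per 250.0 g glaze:
  Component A: 104.6 g
  Stock B: 32.48 g
  Source C: 112.4 g
  Ingredient D: 60.17 g
  Ingredient F: 13.35 g
Total batch = 323.0 g; LOI loss = 72.96 g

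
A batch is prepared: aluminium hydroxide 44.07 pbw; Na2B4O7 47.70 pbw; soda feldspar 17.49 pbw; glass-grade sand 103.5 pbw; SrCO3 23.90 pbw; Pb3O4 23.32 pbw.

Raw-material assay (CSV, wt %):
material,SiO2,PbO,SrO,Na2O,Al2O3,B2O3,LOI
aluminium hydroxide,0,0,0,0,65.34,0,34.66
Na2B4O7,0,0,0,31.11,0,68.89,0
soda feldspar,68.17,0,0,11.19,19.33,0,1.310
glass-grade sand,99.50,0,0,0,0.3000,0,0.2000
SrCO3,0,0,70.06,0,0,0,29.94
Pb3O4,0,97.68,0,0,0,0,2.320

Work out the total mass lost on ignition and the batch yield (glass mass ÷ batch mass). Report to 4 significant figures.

The whole derivation keeps full precision all the way through; in-progress results appear (rounded to four significant figures) alongside each step; each reported figure carries a single rounding. The derived quantities, including ignition loss, net glass mass, six oxide percentages, the yield, totals, are re-derived starting from the weights on 236.6 pbw of glass at full precision as given in the question or the answer.
Ignition loss by material:
  aluminium hydroxide: 44.07 × 0.3466 = 15.27 pbw
  Na2B4O7: 47.70 × 0 = 0 pbw
  soda feldspar: 17.49 × 0.01310 = 0.2291 pbw
  glass-grade sand: 103.5 × 0.002000 = 0.2070 pbw
  SrCO3: 23.90 × 0.2994 = 7.156 pbw
  Pb3O4: 23.32 × 0.02320 = 0.5410 pbw
Total LOI = 23.41 pbw
Glass = batch − LOI = 260.0 − 23.41 = 236.6 pbw

LOI loss = 23.41 pbw; glass = 236.6 pbw; yield = 91.00%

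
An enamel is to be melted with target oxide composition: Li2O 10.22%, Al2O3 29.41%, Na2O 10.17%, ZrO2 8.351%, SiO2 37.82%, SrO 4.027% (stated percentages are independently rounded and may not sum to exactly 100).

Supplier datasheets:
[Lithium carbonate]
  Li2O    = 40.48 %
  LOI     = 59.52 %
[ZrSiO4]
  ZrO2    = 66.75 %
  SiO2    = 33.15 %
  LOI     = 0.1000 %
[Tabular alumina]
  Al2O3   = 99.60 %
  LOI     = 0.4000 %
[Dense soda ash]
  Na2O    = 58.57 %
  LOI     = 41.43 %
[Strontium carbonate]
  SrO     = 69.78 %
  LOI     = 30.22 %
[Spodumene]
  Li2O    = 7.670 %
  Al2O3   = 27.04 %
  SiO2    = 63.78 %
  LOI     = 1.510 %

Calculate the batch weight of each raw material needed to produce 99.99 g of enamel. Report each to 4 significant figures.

Batch per 99.99 g enamel:
  Lithium carbonate: 15.24 g
  ZrSiO4: 12.51 g
  Tabular alumina: 15.19 g
  Dense soda ash: 17.36 g
  Strontium carbonate: 5.770 g
  Spodumene: 52.79 g
Total batch = 118.9 g; LOI loss = 18.88 g; yield = 84.12%

Every computation maintains full float precision from start to finish; mid-chain values are displayed rounded to four significant digits in the printout. A single rounding completes every reported value — derived quantities, which include yield, totals, the six compositions, glass mass, ignition loss, are recomputed at exact precision, as set out in either problem or answer, starting from the weights per 99.99 g of glass.
Oxide mass targets, per 99.99 g enamel:
  Li2O: 10.22% × 99.99 = 10.22 g
  Al2O3: 29.41% × 99.99 = 29.41 g
  Na2O: 10.17% × 99.99 = 10.17 g
  ZrO2: 8.351% × 99.99 = 8.350 g
  SiO2: 37.82% × 99.99 = 37.82 g
  SrO: 4.027% × 99.99 = 4.027 g
Sums-versus-targets review given the weights on record, under the basis named above (summed amounts equal target values modulo rounding of the values):
  Li2O: 15.24·0.4048 + 52.79·0.07670 = 10.22 g (target 10.22 g)
  Al2O3: 15.19·0.9960 + 52.79·0.2704 = 29.40 g (target 29.41 g)
  Na2O: 17.36·0.5857 = 10.17 g (target 10.17 g)
  ZrO2: 12.51·0.6675 = 8.350 g (target 8.350 g)
  SiO2: 12.51·0.3315 + 52.79·0.6378 = 37.82 g (target 37.82 g)
  SrO: 5.770·0.6978 = 4.026 g (target 4.027 g)
Glass-mass closure: net batch after ignition = 99.98 g (the targets, summed, come to 99.99 g; basis as stated: 99.99 g — rounding explains the deltas).
Batch total: Σ batch = 118.9 g; the LOI term Σ batch·LOI equals 18.88 g; yield, glass over the total, = 84.12%.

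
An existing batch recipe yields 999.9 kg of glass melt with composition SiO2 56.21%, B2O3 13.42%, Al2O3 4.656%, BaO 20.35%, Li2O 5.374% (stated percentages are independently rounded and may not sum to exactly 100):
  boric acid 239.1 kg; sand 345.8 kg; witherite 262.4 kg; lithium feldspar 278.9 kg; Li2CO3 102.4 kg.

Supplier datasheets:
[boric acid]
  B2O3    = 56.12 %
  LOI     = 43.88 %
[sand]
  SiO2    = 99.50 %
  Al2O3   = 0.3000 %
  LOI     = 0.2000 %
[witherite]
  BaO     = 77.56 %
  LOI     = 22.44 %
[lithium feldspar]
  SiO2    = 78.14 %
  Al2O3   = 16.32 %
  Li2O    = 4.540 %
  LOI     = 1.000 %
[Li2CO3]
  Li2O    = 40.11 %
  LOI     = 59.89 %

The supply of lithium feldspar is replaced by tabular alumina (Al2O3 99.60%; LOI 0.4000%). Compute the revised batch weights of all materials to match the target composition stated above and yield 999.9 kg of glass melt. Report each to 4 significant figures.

Working values appear, with 4-significant-digit rounding, on the page; exact precision is maintained from first step to last; every reported result sees exactly one rounding. The derived quantities (totals, the yield, net glass mass, ignition loss, the five compositions) are recomputed at full precision from the batch weights at 999.9 kg of glass as they appear in problem or answer.
Oxide-by-oxide targets in 999.9 kg glass melt:
  SiO2: 56.21% × 999.9 = 562.0 kg
  B2O3: 13.42% × 999.9 = 134.2 kg
  Al2O3: 4.656% × 999.9 = 46.56 kg
  BaO: 20.35% × 999.9 = 203.5 kg
  Li2O: 5.374% × 999.9 = 53.73 kg
Checking each oxide sum working from each reported weight, relative to the basis at hand (each sum matches its target mass modulo rounding of the values):
  SiO2: 564.9·0.9950 = 562.1 kg (target 562.0 kg)
  B2O3: 239.1·0.5612 = 134.2 kg (target 134.2 kg)
  Al2O3: 564.9·0.003000 + 45.04·0.9960 = 46.55 kg (target 46.56 kg)
  BaO: 262.4·0.7756 = 203.5 kg (target 203.5 kg)
  Li2O: 134.0·0.4011 = 53.75 kg (target 53.73 kg)
Auditing the glass mass value: whole batch net of LOI = 1000 kg (per-oxide target masses sum to 1000 kg; against the stated basis, 999.9 kg — rounding explains the deltas).
Batch total: Σ batch = 1245 kg; LOI loss = Σ batch·LOI = 245.4 kg; the yield ratio, glass ÷ batch: 80.30%.

Revised batch per 999.9 kg glass melt:
  boric acid: 239.1 kg
  sand: 564.9 kg
  witherite: 262.4 kg
  tabular alumina: 45.04 kg
  Li2CO3: 134.0 kg
Total batch = 1245 kg; LOI loss = 245.4 kg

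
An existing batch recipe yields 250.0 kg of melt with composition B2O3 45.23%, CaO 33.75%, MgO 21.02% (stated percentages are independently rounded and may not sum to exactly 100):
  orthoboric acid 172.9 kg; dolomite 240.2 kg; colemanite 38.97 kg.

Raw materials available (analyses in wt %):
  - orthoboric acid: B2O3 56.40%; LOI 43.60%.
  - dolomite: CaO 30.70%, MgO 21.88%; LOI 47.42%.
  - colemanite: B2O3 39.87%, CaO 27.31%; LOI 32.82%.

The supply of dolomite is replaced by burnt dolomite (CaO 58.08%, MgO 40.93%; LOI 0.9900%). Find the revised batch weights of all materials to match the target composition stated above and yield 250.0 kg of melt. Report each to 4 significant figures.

Revised batch per 250.0 kg melt:
  orthoboric acid: 175.1 kg
  burnt dolomite: 128.4 kg
  colemanite: 35.91 kg
Total batch = 339.4 kg; LOI loss = 89.40 kg

The intermediate values appear, rounded to 4 significant digits, alongside each step. Each numeric step runs at exact precision throughout — exactly one rounding is applied to every reported result; derived quantities, which include the yield, totals, ignition loss, three oxide percentages, net glass mass, are recomputed in full float precision, as they appear in the problem or the answer, using the weight values per 250.0 kg of glass.
The oxide mass targets at 250.0 kg melt:
  B2O3: 45.23% × 250.0 = 113.1 kg
  CaO: 33.75% × 250.0 = 84.38 kg
  MgO: 21.02% × 250.0 = 52.55 kg
Mass-balance tally per oxide with the batch weights as given, per the basis as stated (sums match the target masses modulo rounding of the values):
  B2O3: 175.1·0.5640 + 35.91·0.3987 = 113.1 kg (target 113.1 kg)
  CaO: 128.4·0.5808 + 35.91·0.2731 = 84.38 kg (target 84.38 kg)
  MgO: 128.4·0.4093 = 52.55 kg (target 52.55 kg)
Glass-mass sanity pass: Σ batch − LOI loss = 250.0 kg (the targets, summed, come to 250.0 kg; the stated basis being 250.0 kg — any gap is answer rounding).
Adding the batch up: Σ batch = 339.4 kg; LOI loss = Σ batch·LOI = 89.40 kg; yield: glass divided by total = 73.66%.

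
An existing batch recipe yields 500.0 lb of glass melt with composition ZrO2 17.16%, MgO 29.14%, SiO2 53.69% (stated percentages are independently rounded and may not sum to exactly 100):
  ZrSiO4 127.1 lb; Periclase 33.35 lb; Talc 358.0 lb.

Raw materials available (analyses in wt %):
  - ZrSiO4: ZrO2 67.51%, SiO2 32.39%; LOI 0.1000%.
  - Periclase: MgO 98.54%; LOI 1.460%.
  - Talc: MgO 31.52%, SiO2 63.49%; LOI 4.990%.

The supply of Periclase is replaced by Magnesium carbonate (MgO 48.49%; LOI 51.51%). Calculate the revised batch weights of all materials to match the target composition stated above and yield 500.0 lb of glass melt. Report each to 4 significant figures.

Revised batch per 500.0 lb glass melt:
  ZrSiO4: 127.1 lb
  Magnesium carbonate: 67.77 lb
  Talc: 358.0 lb
Total batch = 552.9 lb; LOI loss = 52.90 lb

All arithmetic maintains exact precision in all steps — mid-chain values are printed (rounded to four significant figures) as written. Each reported number is rounded exactly once; the derived quantities, including LOI, yield, totals, glass mass, three oxide percentages, are carried from the weighed amounts at 500.0 lb of glass at exact precision, precisely as stated by question or answer.
Target oxide masses per 500.0 lb glass melt:
  ZrO2: 17.16% × 500.0 = 85.80 lb
  MgO: 29.14% × 500.0 = 145.7 lb
  SiO2: 53.69% × 500.0 = 268.4 lb
Oxide-by-oxide audit working from each reported weight, versus the basis set out (summed amounts equal target values once rounding is allowed for):
  ZrO2: 127.1·0.6751 = 85.81 lb (target 85.80 lb)
  MgO: 67.77·0.4849 + 358.0·0.3152 = 145.7 lb (target 145.7 lb)
  SiO2: 127.1·0.3239 + 358.0·0.6349 = 268.5 lb (target 268.4 lb)
Consistency of the glass mass: total charge less LOI = 500.0 lb (per-oxide target masses sum to 500.0 lb; against the stated basis, 500.0 lb — rounding explains the deltas).
Whole-batch sum: Σ batch = 552.9 lb; LOI removed, Σ of batch·LOI: 52.90 lb; as yield: glass ÷ batch → 90.43%.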